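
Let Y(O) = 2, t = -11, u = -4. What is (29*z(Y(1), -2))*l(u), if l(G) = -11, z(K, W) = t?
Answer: 3509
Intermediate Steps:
z(K, W) = -11
(29*z(Y(1), -2))*l(u) = (29*(-11))*(-11) = -319*(-11) = 3509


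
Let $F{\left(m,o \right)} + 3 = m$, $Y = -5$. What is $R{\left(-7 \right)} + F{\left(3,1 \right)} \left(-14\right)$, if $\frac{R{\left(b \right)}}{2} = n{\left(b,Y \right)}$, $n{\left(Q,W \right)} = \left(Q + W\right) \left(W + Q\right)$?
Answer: $288$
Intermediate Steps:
$F{\left(m,o \right)} = -3 + m$
$n{\left(Q,W \right)} = \left(Q + W\right)^{2}$ ($n{\left(Q,W \right)} = \left(Q + W\right) \left(Q + W\right) = \left(Q + W\right)^{2}$)
$R{\left(b \right)} = 2 \left(-5 + b\right)^{2}$ ($R{\left(b \right)} = 2 \left(b - 5\right)^{2} = 2 \left(-5 + b\right)^{2}$)
$R{\left(-7 \right)} + F{\left(3,1 \right)} \left(-14\right) = 2 \left(-5 - 7\right)^{2} + \left(-3 + 3\right) \left(-14\right) = 2 \left(-12\right)^{2} + 0 \left(-14\right) = 2 \cdot 144 + 0 = 288 + 0 = 288$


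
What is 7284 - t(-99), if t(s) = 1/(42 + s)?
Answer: 415189/57 ≈ 7284.0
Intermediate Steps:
7284 - t(-99) = 7284 - 1/(42 - 99) = 7284 - 1/(-57) = 7284 - 1*(-1/57) = 7284 + 1/57 = 415189/57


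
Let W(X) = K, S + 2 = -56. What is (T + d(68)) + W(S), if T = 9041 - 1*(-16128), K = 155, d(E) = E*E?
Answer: 29948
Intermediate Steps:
S = -58 (S = -2 - 56 = -58)
d(E) = E²
T = 25169 (T = 9041 + 16128 = 25169)
W(X) = 155
(T + d(68)) + W(S) = (25169 + 68²) + 155 = (25169 + 4624) + 155 = 29793 + 155 = 29948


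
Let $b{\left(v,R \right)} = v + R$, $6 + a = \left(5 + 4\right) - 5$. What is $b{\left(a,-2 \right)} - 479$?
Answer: $-483$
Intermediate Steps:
$a = -2$ ($a = -6 + \left(\left(5 + 4\right) - 5\right) = -6 + \left(9 - 5\right) = -6 + 4 = -2$)
$b{\left(v,R \right)} = R + v$
$b{\left(a,-2 \right)} - 479 = \left(-2 - 2\right) - 479 = -4 - 479 = -483$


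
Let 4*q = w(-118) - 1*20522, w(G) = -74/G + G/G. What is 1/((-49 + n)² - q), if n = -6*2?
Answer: 118/1044429 ≈ 0.00011298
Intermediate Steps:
n = -12
w(G) = 1 - 74/G (w(G) = -74/G + 1 = 1 - 74/G)
q = -605351/118 (q = ((-74 - 118)/(-118) - 1*20522)/4 = (-1/118*(-192) - 20522)/4 = (96/59 - 20522)/4 = (¼)*(-1210702/59) = -605351/118 ≈ -5130.1)
1/((-49 + n)² - q) = 1/((-49 - 12)² - 1*(-605351/118)) = 1/((-61)² + 605351/118) = 1/(3721 + 605351/118) = 1/(1044429/118) = 118/1044429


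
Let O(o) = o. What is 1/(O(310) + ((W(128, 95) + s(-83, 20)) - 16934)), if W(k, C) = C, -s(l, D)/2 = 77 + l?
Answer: -1/16517 ≈ -6.0544e-5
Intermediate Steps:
s(l, D) = -154 - 2*l (s(l, D) = -2*(77 + l) = -154 - 2*l)
1/(O(310) + ((W(128, 95) + s(-83, 20)) - 16934)) = 1/(310 + ((95 + (-154 - 2*(-83))) - 16934)) = 1/(310 + ((95 + (-154 + 166)) - 16934)) = 1/(310 + ((95 + 12) - 16934)) = 1/(310 + (107 - 16934)) = 1/(310 - 16827) = 1/(-16517) = -1/16517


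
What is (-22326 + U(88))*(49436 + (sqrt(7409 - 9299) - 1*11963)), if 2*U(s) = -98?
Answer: -838458375 - 67125*I*sqrt(210) ≈ -8.3846e+8 - 9.7273e+5*I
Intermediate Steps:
U(s) = -49 (U(s) = (1/2)*(-98) = -49)
(-22326 + U(88))*(49436 + (sqrt(7409 - 9299) - 1*11963)) = (-22326 - 49)*(49436 + (sqrt(7409 - 9299) - 1*11963)) = -22375*(49436 + (sqrt(-1890) - 11963)) = -22375*(49436 + (3*I*sqrt(210) - 11963)) = -22375*(49436 + (-11963 + 3*I*sqrt(210))) = -22375*(37473 + 3*I*sqrt(210)) = -838458375 - 67125*I*sqrt(210)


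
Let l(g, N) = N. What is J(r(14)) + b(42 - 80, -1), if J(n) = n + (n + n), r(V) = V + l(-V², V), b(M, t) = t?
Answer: 83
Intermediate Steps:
r(V) = 2*V (r(V) = V + V = 2*V)
J(n) = 3*n (J(n) = n + 2*n = 3*n)
J(r(14)) + b(42 - 80, -1) = 3*(2*14) - 1 = 3*28 - 1 = 84 - 1 = 83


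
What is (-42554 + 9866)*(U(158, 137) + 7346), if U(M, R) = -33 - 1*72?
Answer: -236693808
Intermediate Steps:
U(M, R) = -105 (U(M, R) = -33 - 72 = -105)
(-42554 + 9866)*(U(158, 137) + 7346) = (-42554 + 9866)*(-105 + 7346) = -32688*7241 = -236693808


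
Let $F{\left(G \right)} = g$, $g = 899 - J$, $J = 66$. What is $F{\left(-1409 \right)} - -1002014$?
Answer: $1002847$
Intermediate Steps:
$g = 833$ ($g = 899 - 66 = 833$)
$F{\left(G \right)} = 833$
$F{\left(-1409 \right)} - -1002014 = 833 - -1002014 = 833 + 1002014 = 1002847$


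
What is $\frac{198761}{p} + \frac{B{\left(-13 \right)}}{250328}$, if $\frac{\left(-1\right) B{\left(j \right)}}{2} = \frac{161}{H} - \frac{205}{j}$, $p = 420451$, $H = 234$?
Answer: $\frac{5819767745335}{12314326977576} \approx 0.4726$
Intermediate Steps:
$B{\left(j \right)} = - \frac{161}{117} + \frac{410}{j}$ ($B{\left(j \right)} = - 2 \left(\frac{161}{234} - \frac{205}{j}\right) = - \frac{161}{117} + \frac{410}{j}$)
$\frac{198761}{p} + \frac{B{\left(-13 \right)}}{250328} = \frac{198761}{420451} + \frac{- \frac{161}{117} + \frac{410}{-13}}{250328} = 198761 \cdot \frac{1}{420451} + \left(- \frac{161}{117} + 410 \left(- \frac{1}{13}\right)\right) \frac{1}{250328} = \frac{198761}{420451} + \left(- \frac{161}{117} - \frac{410}{13}\right) \frac{1}{250328} = \frac{198761}{420451} - \frac{3851}{29288376} = \frac{5819767745335}{12314326977576}$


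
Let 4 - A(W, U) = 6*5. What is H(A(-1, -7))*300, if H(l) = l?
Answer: -7800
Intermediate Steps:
A(W, U) = -26 (A(W, U) = 4 - 6*5 = 4 - 1*30 = 4 - 30 = -26)
H(A(-1, -7))*300 = -26*300 = -7800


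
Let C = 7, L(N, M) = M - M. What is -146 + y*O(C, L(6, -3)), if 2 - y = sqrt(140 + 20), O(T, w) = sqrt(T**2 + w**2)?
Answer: -132 - 28*sqrt(10) ≈ -220.54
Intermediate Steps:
L(N, M) = 0
y = 2 - 4*sqrt(10) (y = 2 - sqrt(140 + 20) = 2 - sqrt(160) = 2 - 4*sqrt(10) ≈ -10.649)
-146 + y*O(C, L(6, -3)) = -146 + (2 - 4*sqrt(10))*sqrt(7**2 + 0**2) = -146 + (2 - 4*sqrt(10))*sqrt(49 + 0) = -146 + (2 - 4*sqrt(10))*sqrt(49) = -146 + (2 - 4*sqrt(10))*7 = -146 + (14 - 28*sqrt(10)) = -132 - 28*sqrt(10)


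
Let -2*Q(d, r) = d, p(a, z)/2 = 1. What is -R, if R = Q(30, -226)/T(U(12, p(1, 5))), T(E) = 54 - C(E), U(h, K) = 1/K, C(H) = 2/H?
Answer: 3/10 ≈ 0.30000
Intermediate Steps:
p(a, z) = 2 (p(a, z) = 2*1 = 2)
Q(d, r) = -d/2
T(E) = 54 - 2/E
R = -3/10 (R = (-½*30)/(54 - 2/(1/2)) = -15/(54 - 2/½) = -15/(54 - 2*2) = -15/(54 - 4) = -15/50 = -15*1/50 = -3/10 ≈ -0.30000)
-R = -1*(-3/10) = 3/10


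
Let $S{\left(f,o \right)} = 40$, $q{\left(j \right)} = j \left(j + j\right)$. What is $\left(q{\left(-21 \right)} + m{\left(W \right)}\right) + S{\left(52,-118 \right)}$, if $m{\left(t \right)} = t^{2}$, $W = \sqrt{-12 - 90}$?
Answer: $820$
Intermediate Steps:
$W = i \sqrt{102}$ ($W = \sqrt{-102} = i \sqrt{102} \approx 10.1 i$)
$q{\left(j \right)} = 2 j^{2}$ ($q{\left(j \right)} = j 2 j = 2 j^{2}$)
$\left(q{\left(-21 \right)} + m{\left(W \right)}\right) + S{\left(52,-118 \right)} = \left(2 \left(-21\right)^{2} + \left(i \sqrt{102}\right)^{2}\right) + 40 = \left(2 \cdot 441 - 102\right) + 40 = \left(882 - 102\right) + 40 = 780 + 40 = 820$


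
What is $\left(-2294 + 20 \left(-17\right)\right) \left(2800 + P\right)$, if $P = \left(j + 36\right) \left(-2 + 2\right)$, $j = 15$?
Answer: $-7375200$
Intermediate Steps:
$P = 0$ ($P = \left(15 + 36\right) \left(-2 + 2\right) = 51 \cdot 0 = 0$)
$\left(-2294 + 20 \left(-17\right)\right) \left(2800 + P\right) = \left(-2294 + 20 \left(-17\right)\right) \left(2800 + 0\right) = \left(-2294 - 340\right) 2800 = \left(-2634\right) 2800 = -7375200$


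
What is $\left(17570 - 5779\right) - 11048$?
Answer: $743$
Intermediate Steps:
$\left(17570 - 5779\right) - 11048 = 11791 - 11048 = 743$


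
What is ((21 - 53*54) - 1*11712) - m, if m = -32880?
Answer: 18327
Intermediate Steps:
((21 - 53*54) - 1*11712) - m = ((21 - 53*54) - 1*11712) - 1*(-32880) = ((21 - 2862) - 11712) + 32880 = (-2841 - 11712) + 32880 = -14553 + 32880 = 18327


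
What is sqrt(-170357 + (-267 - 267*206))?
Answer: I*sqrt(225626) ≈ 475.0*I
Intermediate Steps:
sqrt(-170357 + (-267 - 267*206)) = sqrt(-170357 + (-267 - 55002)) = sqrt(-170357 - 55269) = sqrt(-225626) = I*sqrt(225626)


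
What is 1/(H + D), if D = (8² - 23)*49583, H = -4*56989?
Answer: 1/1804947 ≈ 5.5403e-7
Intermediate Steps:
H = -227956
D = 2032903 (D = (64 - 23)*49583 = 41*49583 = 2032903)
1/(H + D) = 1/(-227956 + 2032903) = 1/1804947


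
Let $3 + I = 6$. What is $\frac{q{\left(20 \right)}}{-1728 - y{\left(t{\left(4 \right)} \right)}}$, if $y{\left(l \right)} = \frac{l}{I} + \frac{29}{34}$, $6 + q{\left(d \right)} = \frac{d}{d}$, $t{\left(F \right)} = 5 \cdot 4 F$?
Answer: $\frac{510}{179063} \approx 0.0028482$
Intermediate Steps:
$t{\left(F \right)} = 20 F$
$I = 3$ ($I = -3 + 6 = 3$)
$q{\left(d \right)} = -5$ ($q{\left(d \right)} = -6 + \frac{d}{d} = -6 + 1 = -5$)
$y{\left(l \right)} = \frac{29}{34} + \frac{l}{3}$ ($y{\left(l \right)} = \frac{l}{3} + \frac{29}{34} = \frac{29}{34} + \frac{l}{3}$)
$\frac{q{\left(20 \right)}}{-1728 - y{\left(t{\left(4 \right)} \right)}} = - \frac{5}{-1728 - \left(\frac{29}{34} + \frac{20 \cdot 4}{3}\right)} = - \frac{5}{-1728 - \left(\frac{29}{34} + \frac{1}{3} \cdot 80\right)} = - \frac{5}{-1728 - \left(\frac{29}{34} + \frac{80}{3}\right)} = - \frac{5}{-1728 - \frac{2807}{102}} = - \frac{5}{- \frac{179063}{102}} = \left(-5\right) \left(- \frac{102}{179063}\right) = \frac{510}{179063}$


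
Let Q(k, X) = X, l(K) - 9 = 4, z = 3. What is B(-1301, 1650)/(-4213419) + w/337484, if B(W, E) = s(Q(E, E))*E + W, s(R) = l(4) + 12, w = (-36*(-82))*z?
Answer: 851138941/50784339207 ≈ 0.016760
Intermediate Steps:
l(K) = 13 (l(K) = 9 + 4 = 13)
w = 8856 (w = -36*(-82)*3 = 2952*3 = 8856)
s(R) = 25 (s(R) = 13 + 12 = 25)
B(W, E) = W + 25*E (B(W, E) = 25*E + W = W + 25*E)
B(-1301, 1650)/(-4213419) + w/337484 = (-1301 + 25*1650)/(-4213419) + 8856/337484 = (-1301 + 41250)*(-1/4213419) + 8856*(1/337484) = 39949*(-1/4213419) + 2214/84371 = -5707/601917 + 2214/84371 = 851138941/50784339207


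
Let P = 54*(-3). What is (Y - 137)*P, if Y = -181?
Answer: 51516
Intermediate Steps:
P = -162
(Y - 137)*P = (-181 - 137)*(-162) = -318*(-162) = 51516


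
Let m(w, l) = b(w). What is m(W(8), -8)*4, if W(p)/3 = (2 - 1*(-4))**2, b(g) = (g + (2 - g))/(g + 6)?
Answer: 4/57 ≈ 0.070175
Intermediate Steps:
b(g) = 2/(6 + g)
W(p) = 108 (W(p) = 3*(2 - 1*(-4))**2 = 3*(2 + 4)**2 = 3*6**2 = 3*36 = 108)
m(w, l) = 2/(6 + w)
m(W(8), -8)*4 = (2/(6 + 108))*4 = (2/114)*4 = (2*(1/114))*4 = (1/57)*4 = 4/57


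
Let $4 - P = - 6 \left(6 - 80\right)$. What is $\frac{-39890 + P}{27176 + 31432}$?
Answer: $- \frac{545}{792} \approx -0.68813$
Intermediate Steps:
$P = -440$ ($P = 4 - - 6 \left(6 - 80\right) = 4 - \left(-6\right) \left(-74\right) = 4 - 444 = -440$)
$\frac{-39890 + P}{27176 + 31432} = \frac{-39890 - 440}{27176 + 31432} = - \frac{40330}{58608} = \left(-40330\right) \frac{1}{58608} = - \frac{545}{792}$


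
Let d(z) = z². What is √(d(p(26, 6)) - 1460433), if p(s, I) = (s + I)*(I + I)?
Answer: I*√1312977 ≈ 1145.9*I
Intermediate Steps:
p(s, I) = 2*I*(I + s) (p(s, I) = (I + s)*(2*I) = 2*I*(I + s))
√(d(p(26, 6)) - 1460433) = √((2*6*(6 + 26))² - 1460433) = √((2*6*32)² - 1460433) = √(384² - 1460433) = √(147456 - 1460433) = √(-1312977) = I*√1312977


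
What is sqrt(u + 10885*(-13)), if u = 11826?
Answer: I*sqrt(129679) ≈ 360.11*I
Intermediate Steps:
sqrt(u + 10885*(-13)) = sqrt(11826 + 10885*(-13)) = sqrt(11826 - 141505) = sqrt(-129679) = I*sqrt(129679)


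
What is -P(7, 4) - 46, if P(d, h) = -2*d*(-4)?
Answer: -102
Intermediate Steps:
P(d, h) = 8*d
-P(7, 4) - 46 = -8*7 - 46 = -1*56 - 46 = -56 - 46 = -102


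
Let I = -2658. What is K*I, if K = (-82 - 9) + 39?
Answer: 138216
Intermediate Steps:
K = -52 (K = -91 + 39 = -52)
K*I = -52*(-2658) = 138216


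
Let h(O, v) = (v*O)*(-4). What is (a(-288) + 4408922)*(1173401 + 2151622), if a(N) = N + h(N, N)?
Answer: 13555646617734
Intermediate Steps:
h(O, v) = -4*O*v (h(O, v) = (O*v)*(-4) = -4*O*v)
a(N) = N - 4*N² (a(N) = N - 4*N*N = N - 4*N²)
(a(-288) + 4408922)*(1173401 + 2151622) = (-288*(1 - 4*(-288)) + 4408922)*(1173401 + 2151622) = (-288*(1 + 1152) + 4408922)*3325023 = (-288*1153 + 4408922)*3325023 = (-332064 + 4408922)*3325023 = 4076858*3325023 = 13555646617734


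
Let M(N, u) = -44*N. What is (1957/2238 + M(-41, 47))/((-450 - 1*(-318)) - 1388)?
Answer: -4039309/3401760 ≈ -1.1874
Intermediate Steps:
(1957/2238 + M(-41, 47))/((-450 - 1*(-318)) - 1388) = (1957/2238 - 44*(-41))/((-450 - 1*(-318)) - 1388) = (1957*(1/2238) + 1804)/((-450 + 318) - 1388) = (1957/2238 + 1804)/(-132 - 1388) = (4039309/2238)/(-1520) = (4039309/2238)*(-1/1520) = -4039309/3401760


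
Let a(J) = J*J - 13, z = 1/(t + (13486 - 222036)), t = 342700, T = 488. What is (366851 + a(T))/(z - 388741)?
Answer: -81158335300/52149605149 ≈ -1.5563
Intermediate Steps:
z = 1/134150 (z = 1/(342700 + (13486 - 222036)) = 1/(342700 - 208550) = 1/134150 ≈ 7.4543e-6)
a(J) = -13 + J² (a(J) = J² - 13 = -13 + J²)
(366851 + a(T))/(z - 388741) = (366851 + (-13 + 488²))/(1/134150 - 388741) = (366851 + (-13 + 238144))/(-52149605149/134150) = (366851 + 238131)*(-134150/52149605149) = 604982*(-134150/52149605149) = -81158335300/52149605149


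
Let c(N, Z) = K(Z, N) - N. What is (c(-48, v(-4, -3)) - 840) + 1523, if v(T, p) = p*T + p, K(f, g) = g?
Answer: 683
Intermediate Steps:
v(T, p) = p + T*p (v(T, p) = T*p + p = p + T*p)
c(N, Z) = 0 (c(N, Z) = N - N = 0)
(c(-48, v(-4, -3)) - 840) + 1523 = (0 - 840) + 1523 = -840 + 1523 = 683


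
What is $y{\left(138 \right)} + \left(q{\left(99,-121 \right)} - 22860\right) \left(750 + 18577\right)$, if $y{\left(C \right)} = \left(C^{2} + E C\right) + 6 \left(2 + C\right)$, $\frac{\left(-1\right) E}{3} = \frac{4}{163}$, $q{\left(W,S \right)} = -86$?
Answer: $- \frac{72283567310}{163} \approx -4.4346 \cdot 10^{8}$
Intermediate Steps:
$E = - \frac{12}{163}$ ($E = - 3 \cdot \frac{4}{163} = - 3 \cdot 4 \cdot \frac{1}{163} = \left(-3\right) \frac{4}{163} = - \frac{12}{163} \approx -0.07362$)
$y{\left(C \right)} = 12 + C^{2} + \frac{966 C}{163}$ ($y{\left(C \right)} = \left(C^{2} - \frac{12 C}{163}\right) + 6 \left(2 + C\right) = \left(C^{2} - \frac{12 C}{163}\right) + \left(12 + 6 C\right) = 12 + C^{2} + \frac{966 C}{163}$)
$y{\left(138 \right)} + \left(q{\left(99,-121 \right)} - 22860\right) \left(750 + 18577\right) = \left(12 + 138^{2} + \frac{966}{163} \cdot 138\right) + \left(-86 - 22860\right) \left(750 + 18577\right) = \left(12 + 19044 + \frac{133308}{163}\right) - 443477342 = \frac{3239436}{163} - 443477342 = - \frac{72283567310}{163}$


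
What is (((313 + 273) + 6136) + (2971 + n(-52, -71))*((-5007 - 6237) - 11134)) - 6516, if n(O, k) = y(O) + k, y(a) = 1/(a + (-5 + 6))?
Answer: -3309673316/51 ≈ -6.4896e+7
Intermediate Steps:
y(a) = 1/(1 + a) (y(a) = 1/(a + 1) = 1/(1 + a))
n(O, k) = k + 1/(1 + O) (n(O, k) = 1/(1 + O) + k = k + 1/(1 + O))
(((313 + 273) + 6136) + (2971 + n(-52, -71))*((-5007 - 6237) - 11134)) - 6516 = (((313 + 273) + 6136) + (2971 + (1 - 71*(1 - 52))/(1 - 52))*((-5007 - 6237) - 11134)) - 6516 = ((586 + 6136) + (2971 + (1 - 71*(-51))/(-51))*(-11244 - 11134)) - 6516 = (6722 + (2971 - (1 + 3621)/51)*(-22378)) - 6516 = (6722 + (2971 - 1/51*3622)*(-22378)) - 6516 = (6722 + (2971 - 3622/51)*(-22378)) - 6516 = (6722 + (147899/51)*(-22378)) - 6516 = (6722 - 3309683822/51) - 6516 = -3309341000/51 - 6516 = -3309673316/51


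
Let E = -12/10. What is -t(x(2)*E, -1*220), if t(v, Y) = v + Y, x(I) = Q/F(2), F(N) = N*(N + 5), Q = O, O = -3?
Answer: 7691/35 ≈ 219.74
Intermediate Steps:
Q = -3
E = -6/5 (E = -12*⅒ = -6/5 ≈ -1.2000)
F(N) = N*(5 + N)
x(I) = -3/14 (x(I) = -3*1/(2*(5 + 2)) = -3/(2*7) = -3/14)
t(v, Y) = Y + v
-t(x(2)*E, -1*220) = -(-1*220 - 3/14*(-6/5)) = -(-220 + 9/35) = -1*(-7691/35) = 7691/35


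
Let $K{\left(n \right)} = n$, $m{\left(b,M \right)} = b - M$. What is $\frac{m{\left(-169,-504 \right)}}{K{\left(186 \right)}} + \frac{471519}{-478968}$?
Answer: $\frac{12125291}{14848008} \approx 0.81663$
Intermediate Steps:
$\frac{m{\left(-169,-504 \right)}}{K{\left(186 \right)}} + \frac{471519}{-478968} = \frac{-169 - -504}{186} + \frac{471519}{-478968} = \left(-169 + 504\right) \frac{1}{186} + 471519 \left(- \frac{1}{478968}\right) = 335 \cdot \frac{1}{186} - \frac{157173}{159656} = \frac{335}{186} - \frac{157173}{159656} = \frac{12125291}{14848008}$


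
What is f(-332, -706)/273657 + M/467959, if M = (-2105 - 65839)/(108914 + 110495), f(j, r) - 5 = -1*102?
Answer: -9978011725615/28097572722526767 ≈ -0.00035512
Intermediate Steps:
f(j, r) = -97 (f(j, r) = 5 - 1*102 = 5 - 102 = -97)
M = -67944/219409 ≈ -0.30967
f(-332, -706)/273657 + M/467959 = -97/273657 - 67944/219409/467959 = -97*1/273657 - 67944/219409*1/467959 = -97/273657 - 67944/102674416231 = -9978011725615/28097572722526767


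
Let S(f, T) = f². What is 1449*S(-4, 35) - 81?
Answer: 23103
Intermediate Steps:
1449*S(-4, 35) - 81 = 1449*(-4)² - 81 = 1449*16 - 81 = 23184 - 81 = 23103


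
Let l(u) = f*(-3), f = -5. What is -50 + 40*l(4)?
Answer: 550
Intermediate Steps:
l(u) = 15 (l(u) = -5*(-3) = 15)
-50 + 40*l(4) = -50 + 40*15 = -50 + 600 = 550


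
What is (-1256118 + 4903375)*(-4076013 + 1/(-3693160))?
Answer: -54903502435552374817/3693160 ≈ -1.4866e+13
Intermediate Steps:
(-1256118 + 4903375)*(-4076013 + 1/(-3693160)) = 3647257*(-4076013 - 1/3693160) = 3647257*(-15053368171081/3693160) = -54903502435552374817/3693160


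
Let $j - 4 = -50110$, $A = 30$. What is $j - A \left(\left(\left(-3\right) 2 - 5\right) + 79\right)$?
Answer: $-52146$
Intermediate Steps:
$j = -50106$ ($j = 4 - 50110 = -50106$)
$j - A \left(\left(\left(-3\right) 2 - 5\right) + 79\right) = -50106 - 30 \left(\left(\left(-3\right) 2 - 5\right) + 79\right) = -50106 - 30 \left(\left(-6 - 5\right) + 79\right) = -50106 - 30 \left(-11 + 79\right) = -50106 - 30 \cdot 68 = -50106 - 2040 = -52146$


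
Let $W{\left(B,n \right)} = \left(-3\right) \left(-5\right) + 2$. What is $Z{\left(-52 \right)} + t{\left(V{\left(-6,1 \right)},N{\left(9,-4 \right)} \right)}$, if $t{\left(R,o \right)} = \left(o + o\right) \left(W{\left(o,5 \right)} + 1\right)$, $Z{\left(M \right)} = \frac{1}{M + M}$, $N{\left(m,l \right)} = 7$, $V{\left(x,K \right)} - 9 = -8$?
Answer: $\frac{26207}{104} \approx 251.99$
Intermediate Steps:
$V{\left(x,K \right)} = 1$ ($V{\left(x,K \right)} = 9 - 8 = 1$)
$W{\left(B,n \right)} = 17$ ($W{\left(B,n \right)} = 15 + 2 = 17$)
$Z{\left(M \right)} = \frac{1}{2 M}$
$t{\left(R,o \right)} = 36 o$ ($t{\left(R,o \right)} = \left(o + o\right) \left(17 + 1\right) = 2 o 18 = 36 o$)
$Z{\left(-52 \right)} + t{\left(V{\left(-6,1 \right)},N{\left(9,-4 \right)} \right)} = \frac{1}{2 \left(-52\right)} + 36 \cdot 7 = \frac{1}{2} \left(- \frac{1}{52}\right) + 252 = - \frac{1}{104} + 252 = \frac{26207}{104}$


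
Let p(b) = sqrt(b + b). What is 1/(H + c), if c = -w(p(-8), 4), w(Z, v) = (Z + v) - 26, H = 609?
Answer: 631/398177 + 4*I/398177 ≈ 0.0015847 + 1.0046e-5*I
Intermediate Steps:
p(b) = sqrt(2)*sqrt(b) (p(b) = sqrt(2*b) = sqrt(2)*sqrt(b))
w(Z, v) = -26 + Z + v
c = 22 - 4*I (c = -(-26 + sqrt(2)*sqrt(-8) + 4) = -(-26 + sqrt(2)*(2*I*sqrt(2)) + 4) = -(-26 + 4*I + 4) = -(-22 + 4*I) = 22 - 4*I ≈ 22.0 - 4.0*I)
1/(H + c) = 1/(609 + (22 - 4*I)) = 1/(631 - 4*I) = (631 + 4*I)/398177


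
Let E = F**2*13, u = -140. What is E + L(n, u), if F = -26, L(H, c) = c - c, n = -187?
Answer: 8788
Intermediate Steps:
L(H, c) = 0
E = 8788 (E = (-26)**2*13 = 676*13 = 8788)
E + L(n, u) = 8788 + 0 = 8788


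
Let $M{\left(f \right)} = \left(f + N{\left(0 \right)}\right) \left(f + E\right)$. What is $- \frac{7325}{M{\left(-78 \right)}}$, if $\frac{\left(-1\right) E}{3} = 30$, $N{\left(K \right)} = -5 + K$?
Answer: $- \frac{7325}{13944} \approx -0.52532$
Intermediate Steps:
$E = -90$ ($E = \left(-3\right) 30 = -90$)
$M{\left(f \right)} = \left(-90 + f\right) \left(-5 + f\right)$ ($M{\left(f \right)} = \left(f + \left(-5 + 0\right)\right) \left(f - 90\right) = \left(f - 5\right) \left(-90 + f\right) = \left(-5 + f\right) \left(-90 + f\right) = \left(-90 + f\right) \left(-5 + f\right)$)
$- \frac{7325}{M{\left(-78 \right)}} = - \frac{7325}{450 + \left(-78\right)^{2} - -7410} = - \frac{7325}{450 + 6084 + 7410} = - \frac{7325}{13944}$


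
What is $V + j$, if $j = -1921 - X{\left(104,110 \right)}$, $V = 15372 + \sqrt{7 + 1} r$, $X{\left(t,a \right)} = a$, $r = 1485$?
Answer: $13341 + 2970 \sqrt{2} \approx 17541.0$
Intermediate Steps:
$V = 15372 + 2970 \sqrt{2}$ ($V = 15372 + \sqrt{7 + 1} \cdot 1485 = 15372 + \sqrt{8} \cdot 1485 = 15372 + 2 \sqrt{2} \cdot 1485 = 15372 + 2970 \sqrt{2} \approx 19572.0$)
$j = -2031$ ($j = -1921 - 110 = -2031$)
$V + j = \left(15372 + 2970 \sqrt{2}\right) - 2031 = 13341 + 2970 \sqrt{2}$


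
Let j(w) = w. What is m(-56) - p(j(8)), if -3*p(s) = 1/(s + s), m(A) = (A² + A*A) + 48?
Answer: 303361/48 ≈ 6320.0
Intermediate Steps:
m(A) = 48 + 2*A² (m(A) = (A² + A²) + 48 = 2*A² + 48 = 48 + 2*A²)
p(s) = -1/(6*s) (p(s) = -1/(3*(s + s)) = -1/(2*s)/3 = -1/(6*s))
m(-56) - p(j(8)) = (48 + 2*(-56)²) - (-1)/(6*8) = (48 + 2*3136) - (-1)/(6*8) = (48 + 6272) - 1*(-1/48) = 6320 + 1/48 = 303361/48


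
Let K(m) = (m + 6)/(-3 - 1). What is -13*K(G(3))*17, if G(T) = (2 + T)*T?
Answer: 4641/4 ≈ 1160.3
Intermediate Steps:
G(T) = T*(2 + T)
K(m) = -3/2 - m/4 (K(m) = (6 + m)/(-4) = (6 + m)*(-1/4) = -3/2 - m/4)
-13*K(G(3))*17 = -13*(-3/2 - 3*(2 + 3)/4)*17 = -13*(-3/2 - 3*5/4)*17 = -13*(-3/2 - 1/4*15)*17 = -13*(-3/2 - 15/4)*17 = -13*(-21/4)*17 = (273/4)*17 = 4641/4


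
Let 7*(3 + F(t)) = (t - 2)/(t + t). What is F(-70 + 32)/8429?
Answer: -389/1121057 ≈ -0.00034699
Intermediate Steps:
F(t) = -3 + (-2 + t)/(14*t) (F(t) = -3 + ((t - 2)/(t + t))/7 = -3 + ((-2 + t)/((2*t)))/7 = -3 + ((-2 + t)*(1/(2*t)))/7 = -3 + ((-2 + t)/(2*t))/7 = -3 + (-2 + t)/(14*t))
F(-70 + 32)/8429 = ((-2 - 41*(-70 + 32))/(14*(-70 + 32)))/8429 = ((1/14)*(-2 - 41*(-38))/(-38))*(1/8429) = ((1/14)*(-1/38)*(-2 + 1558))*(1/8429) = ((1/14)*(-1/38)*1556)*(1/8429) = -389/133*1/8429 = -389/1121057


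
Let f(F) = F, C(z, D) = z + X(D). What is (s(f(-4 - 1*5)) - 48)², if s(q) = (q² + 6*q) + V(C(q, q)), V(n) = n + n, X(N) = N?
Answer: 3249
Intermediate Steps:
C(z, D) = D + z (C(z, D) = z + D = D + z)
V(n) = 2*n
s(q) = q² + 10*q (s(q) = (q² + 6*q) + 2*(q + q) = (q² + 6*q) + 2*(2*q) = (q² + 6*q) + 4*q = q² + 10*q)
(s(f(-4 - 1*5)) - 48)² = ((-4 - 1*5)*(10 + (-4 - 1*5)) - 48)² = ((-4 - 5)*(10 + (-4 - 5)) - 48)² = (-9*(10 - 9) - 48)² = (-9*1 - 48)² = (-9 - 48)² = (-57)² = 3249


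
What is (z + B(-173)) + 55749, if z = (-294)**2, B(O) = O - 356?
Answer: 141656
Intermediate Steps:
B(O) = -356 + O
z = 86436
(z + B(-173)) + 55749 = (86436 + (-356 - 173)) + 55749 = (86436 - 529) + 55749 = 85907 + 55749 = 141656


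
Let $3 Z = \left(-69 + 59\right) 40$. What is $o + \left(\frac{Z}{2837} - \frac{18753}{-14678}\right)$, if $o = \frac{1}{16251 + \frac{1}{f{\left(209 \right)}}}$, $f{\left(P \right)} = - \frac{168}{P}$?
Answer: $\frac{419712825740041}{341038648437222} \approx 1.2307$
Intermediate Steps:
$Z = - \frac{400}{3}$ ($Z = \frac{\left(-69 + 59\right) 40}{3} = \frac{\left(-10\right) 40}{3} = \frac{1}{3} \left(-400\right) = - \frac{400}{3} \approx -133.33$)
$o = \frac{168}{2729959}$ ($o = \frac{1}{16251 + \frac{1}{\left(-168\right) \frac{1}{209}}} = \frac{1}{16251 + \frac{1}{- \frac{168}{209}}} = \frac{1}{16251 - \frac{209}{168}} = \frac{1}{\frac{2729959}{168}} = \frac{168}{2729959} \approx 6.1539 \cdot 10^{-5}$)
$o + \left(\frac{Z}{2837} - \frac{18753}{-14678}\right) = \frac{168}{2729959} - \left(- \frac{18753}{14678} + \frac{400}{8511}\right) = \frac{168}{2729959} - - \frac{153735583}{124924458} = \frac{168}{2729959} + \left(- \frac{400}{8511} + \frac{18753}{14678}\right) = \frac{168}{2729959} + \frac{153735583}{124924458} = \frac{419712825740041}{341038648437222}$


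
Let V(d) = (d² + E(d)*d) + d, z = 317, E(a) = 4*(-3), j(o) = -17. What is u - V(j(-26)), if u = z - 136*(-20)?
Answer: 2561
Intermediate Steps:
E(a) = -12
u = 3037 (u = 317 - 136*(-20) = 317 + 2720 = 3037)
V(d) = d² - 11*d (V(d) = (d² - 12*d) + d = d² - 11*d)
u - V(j(-26)) = 3037 - (-17)*(-11 - 17) = 3037 - (-17)*(-28) = 3037 - 1*476 = 3037 - 476 = 2561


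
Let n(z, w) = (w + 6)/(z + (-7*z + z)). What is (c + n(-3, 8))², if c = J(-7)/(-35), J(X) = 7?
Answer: 121/225 ≈ 0.53778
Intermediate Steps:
n(z, w) = -(6 + w)/(5*z) (n(z, w) = (6 + w)/(z - 6*z) = (6 + w)/((-5*z)) = (6 + w)*(-1/(5*z)) = -(6 + w)/(5*z))
c = -⅕ (c = 7/(-35) = 7*(-1/35) = -⅕ ≈ -0.20000)
(c + n(-3, 8))² = (-⅕ + (⅕)*(-6 - 1*8)/(-3))² = (-⅕ + (⅕)*(-⅓)*(-6 - 8))² = (-⅕ + (⅕)*(-⅓)*(-14))² = (-⅕ + 14/15)² = (11/15)² = 121/225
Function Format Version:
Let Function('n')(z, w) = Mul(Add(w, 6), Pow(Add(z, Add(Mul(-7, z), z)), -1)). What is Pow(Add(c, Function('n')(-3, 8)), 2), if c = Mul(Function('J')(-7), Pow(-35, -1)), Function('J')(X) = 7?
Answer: Rational(121, 225) ≈ 0.53778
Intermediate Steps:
Function('n')(z, w) = Mul(Rational(-1, 5), Pow(z, -1), Add(6, w)) (Function('n')(z, w) = Mul(Add(6, w), Pow(Add(z, Mul(-6, z)), -1)) = Mul(Add(6, w), Pow(Mul(-5, z), -1)) = Mul(Add(6, w), Mul(Rational(-1, 5), Pow(z, -1))) = Mul(Rational(-1, 5), Pow(z, -1), Add(6, w)))
c = Rational(-1, 5) (c = Mul(7, Pow(-35, -1)) = Mul(7, Rational(-1, 35)) = Rational(-1, 5) ≈ -0.20000)
Pow(Add(c, Function('n')(-3, 8)), 2) = Pow(Add(Rational(-1, 5), Mul(Rational(1, 5), Pow(-3, -1), Add(-6, Mul(-1, 8)))), 2) = Pow(Add(Rational(-1, 5), Mul(Rational(1, 5), Rational(-1, 3), Add(-6, -8))), 2) = Pow(Add(Rational(-1, 5), Mul(Rational(1, 5), Rational(-1, 3), -14)), 2) = Pow(Add(Rational(-1, 5), Rational(14, 15)), 2) = Pow(Rational(11, 15), 2) = Rational(121, 225)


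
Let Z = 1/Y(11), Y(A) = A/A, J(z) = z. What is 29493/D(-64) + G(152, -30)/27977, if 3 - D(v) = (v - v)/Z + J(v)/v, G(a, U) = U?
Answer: 825125601/55954 ≈ 14747.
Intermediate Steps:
Y(A) = 1
Z = 1 (Z = 1/1 = 1)
D(v) = 2 (D(v) = 3 - ((v - v)/1 + v/v) = 3 - (0*1 + 1) = 3 - (0 + 1) = 3 - 1*1 = 3 - 1 = 2)
29493/D(-64) + G(152, -30)/27977 = 29493/2 - 30/27977 = 825125601/55954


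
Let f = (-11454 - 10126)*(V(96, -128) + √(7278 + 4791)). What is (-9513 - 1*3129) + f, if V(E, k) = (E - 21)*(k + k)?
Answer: 414323358 - 194220*√149 ≈ 4.1195e+8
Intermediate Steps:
V(E, k) = 2*k*(-21 + E) (V(E, k) = (-21 + E)*(2*k) = 2*k*(-21 + E))
f = 414336000 - 194220*√149 (f = (-11454 - 10126)*(2*(-128)*(-21 + 96) + √(7278 + 4791)) = -21580*(2*(-128)*75 + √12069) = -21580*(-19200 + 9*√149) = 414336000 - 194220*√149 ≈ 4.1197e+8)
(-9513 - 1*3129) + f = (-9513 - 1*3129) + (414336000 - 194220*√149) = (-9513 - 3129) + (414336000 - 194220*√149) = -12642 + (414336000 - 194220*√149) = 414323358 - 194220*√149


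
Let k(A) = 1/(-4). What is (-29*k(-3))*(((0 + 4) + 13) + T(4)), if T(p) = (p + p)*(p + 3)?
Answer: 2117/4 ≈ 529.25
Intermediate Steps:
T(p) = 2*p*(3 + p) (T(p) = (2*p)*(3 + p) = 2*p*(3 + p))
k(A) = -¼
(-29*k(-3))*(((0 + 4) + 13) + T(4)) = (-29*(-¼))*(((0 + 4) + 13) + 2*4*(3 + 4)) = 29*((4 + 13) + 2*4*7)/4 = 29*(17 + 56)/4 = (29/4)*73 = 2117/4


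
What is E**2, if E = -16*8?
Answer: 16384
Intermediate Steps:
E = -128
E**2 = (-128)**2 = 16384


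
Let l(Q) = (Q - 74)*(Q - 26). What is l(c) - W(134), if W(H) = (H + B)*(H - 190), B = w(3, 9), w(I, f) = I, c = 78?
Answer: 7880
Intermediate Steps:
B = 3
l(Q) = (-74 + Q)*(-26 + Q)
W(H) = (-190 + H)*(3 + H) (W(H) = (H + 3)*(H - 190) = (3 + H)*(-190 + H) = (-190 + H)*(3 + H))
l(c) - W(134) = (1924 + 78² - 100*78) - (-570 + 134² - 187*134) = (1924 + 6084 - 7800) - (-570 + 17956 - 25058) = 208 - 1*(-7672) = 208 + 7672 = 7880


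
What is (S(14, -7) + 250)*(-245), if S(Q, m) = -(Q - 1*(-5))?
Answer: -56595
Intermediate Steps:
S(Q, m) = -5 - Q (S(Q, m) = -(Q + 5) = -(5 + Q) = -5 - Q)
(S(14, -7) + 250)*(-245) = ((-5 - 1*14) + 250)*(-245) = ((-5 - 14) + 250)*(-245) = (-19 + 250)*(-245) = 231*(-245) = -56595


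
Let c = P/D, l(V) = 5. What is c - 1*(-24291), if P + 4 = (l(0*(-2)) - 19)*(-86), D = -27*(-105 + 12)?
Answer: 20331967/837 ≈ 24291.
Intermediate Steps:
D = 2511 (D = -27*(-93) = 2511)
P = 1200 (P = -4 + (5 - 19)*(-86) = -4 - 14*(-86) = -4 + 1204 = 1200)
c = 400/837 (c = 1200/2511 = 1200*(1/2511) = 400/837 ≈ 0.47790)
c - 1*(-24291) = 400/837 - 1*(-24291) = 400/837 + 24291 = 20331967/837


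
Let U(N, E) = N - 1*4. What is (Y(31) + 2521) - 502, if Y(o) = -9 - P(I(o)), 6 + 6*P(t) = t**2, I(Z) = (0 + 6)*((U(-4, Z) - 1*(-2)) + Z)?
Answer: -1739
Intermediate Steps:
U(N, E) = -4 + N (U(N, E) = N - 4 = -4 + N)
I(Z) = -36 + 6*Z (I(Z) = (0 + 6)*(((-4 - 4) - 1*(-2)) + Z) = 6*((-8 + 2) + Z) = 6*(-6 + Z) = -36 + 6*Z)
P(t) = -1 + t**2/6
Y(o) = -8 - (-36 + 6*o)**2/6 (Y(o) = -9 - (-1 + (-36 + 6*o)**2/6) = -9 + (1 - (-36 + 6*o)**2/6) = -8 - (-36 + 6*o)**2/6)
(Y(31) + 2521) - 502 = ((-224 - 6*31**2 + 72*31) + 2521) - 502 = ((-224 - 6*961 + 2232) + 2521) - 502 = ((-224 - 5766 + 2232) + 2521) - 502 = (-3758 + 2521) - 502 = -1237 - 502 = -1739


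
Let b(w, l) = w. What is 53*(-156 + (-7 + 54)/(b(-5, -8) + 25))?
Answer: -162869/20 ≈ -8143.5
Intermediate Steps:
53*(-156 + (-7 + 54)/(b(-5, -8) + 25)) = 53*(-156 + (-7 + 54)/(-5 + 25)) = 53*(-156 + 47/20) = 53*(-3073/20) = -162869/20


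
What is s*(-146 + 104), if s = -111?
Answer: 4662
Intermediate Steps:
s*(-146 + 104) = -111*(-146 + 104) = -111*(-42) = 4662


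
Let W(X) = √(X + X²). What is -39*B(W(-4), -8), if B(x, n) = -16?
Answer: 624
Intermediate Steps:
-39*B(W(-4), -8) = -39*(-16) = 624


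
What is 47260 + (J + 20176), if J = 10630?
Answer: 78066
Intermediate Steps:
47260 + (J + 20176) = 47260 + (10630 + 20176) = 47260 + 30806 = 78066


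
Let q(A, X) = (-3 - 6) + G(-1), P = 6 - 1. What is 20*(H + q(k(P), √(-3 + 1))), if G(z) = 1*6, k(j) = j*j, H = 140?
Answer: 2740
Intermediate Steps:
P = 5
k(j) = j²
G(z) = 6
q(A, X) = -3 (q(A, X) = (-3 - 6) + 6 = -9 + 6 = -3)
20*(H + q(k(P), √(-3 + 1))) = 20*(140 - 3) = 20*137 = 2740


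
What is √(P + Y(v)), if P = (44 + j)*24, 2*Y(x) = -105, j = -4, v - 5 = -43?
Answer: 11*√30/2 ≈ 30.125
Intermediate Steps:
v = -38 (v = 5 - 43 = -38)
Y(x) = -105/2 (Y(x) = (½)*(-105) = -105/2)
P = 960 (P = (44 - 4)*24 = 40*24 = 960)
√(P + Y(v)) = √(960 - 105/2) = √(1815/2) = 11*√30/2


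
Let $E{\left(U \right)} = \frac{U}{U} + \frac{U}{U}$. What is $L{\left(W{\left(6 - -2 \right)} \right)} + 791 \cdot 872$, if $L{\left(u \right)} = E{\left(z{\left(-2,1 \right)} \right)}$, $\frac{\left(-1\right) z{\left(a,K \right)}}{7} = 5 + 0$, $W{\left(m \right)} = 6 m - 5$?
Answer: $689754$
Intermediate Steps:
$W{\left(m \right)} = -5 + 6 m$
$z{\left(a,K \right)} = -35$ ($z{\left(a,K \right)} = - 7 \left(5 + 0\right) = \left(-7\right) 5 = -35$)
$E{\left(U \right)} = 2$ ($E{\left(U \right)} = 1 + 1 = 2$)
$L{\left(u \right)} = 2$
$L{\left(W{\left(6 - -2 \right)} \right)} + 791 \cdot 872 = 2 + 791 \cdot 872 = 2 + 689752 = 689754$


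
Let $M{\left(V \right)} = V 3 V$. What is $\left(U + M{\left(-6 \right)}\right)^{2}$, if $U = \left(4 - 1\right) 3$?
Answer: $13689$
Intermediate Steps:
$M{\left(V \right)} = 3 V^{2}$ ($M{\left(V \right)} = 3 V V = 3 V^{2}$)
$U = 9$ ($U = 3 \cdot 3 = 9$)
$\left(U + M{\left(-6 \right)}\right)^{2} = \left(9 + 3 \left(-6\right)^{2}\right)^{2} = \left(9 + 3 \cdot 36\right)^{2} = \left(9 + 108\right)^{2} = 117^{2} = 13689$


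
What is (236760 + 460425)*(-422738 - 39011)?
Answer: -321924476565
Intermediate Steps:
(236760 + 460425)*(-422738 - 39011) = 697185*(-461749) = -321924476565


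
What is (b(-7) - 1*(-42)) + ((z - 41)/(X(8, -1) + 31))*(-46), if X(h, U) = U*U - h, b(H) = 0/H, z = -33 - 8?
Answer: 1195/6 ≈ 199.17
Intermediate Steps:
z = -41
b(H) = 0
X(h, U) = U² - h
(b(-7) - 1*(-42)) + ((z - 41)/(X(8, -1) + 31))*(-46) = (0 - 1*(-42)) + ((-41 - 41)/(((-1)² - 1*8) + 31))*(-46) = (0 + 42) - 82/((1 - 8) + 31)*(-46) = 42 - 82/(-7 + 31)*(-46) = 42 - 82/24*(-46) = 42 - 82*1/24*(-46) = 42 - 41/12*(-46) = 42 + 943/6 = 1195/6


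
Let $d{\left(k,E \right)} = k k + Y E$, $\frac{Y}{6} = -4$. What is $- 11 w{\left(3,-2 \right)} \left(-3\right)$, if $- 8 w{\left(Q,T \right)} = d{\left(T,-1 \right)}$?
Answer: $- \frac{231}{2} \approx -115.5$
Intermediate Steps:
$Y = -24$ ($Y = 6 \left(-4\right) = -24$)
$d{\left(k,E \right)} = k^{2} - 24 E$ ($d{\left(k,E \right)} = k k - 24 E = k^{2} - 24 E$)
$w{\left(Q,T \right)} = -3 - \frac{T^{2}}{8}$ ($w{\left(Q,T \right)} = - \frac{T^{2} - -24}{8} = - \frac{T^{2} + 24}{8} = - \frac{24 + T^{2}}{8} = -3 - \frac{T^{2}}{8}$)
$- 11 w{\left(3,-2 \right)} \left(-3\right) = - 11 \left(-3 - \frac{\left(-2\right)^{2}}{8}\right) \left(-3\right) = - 11 \left(-3 - \frac{1}{2}\right) \left(-3\right) = \left(-11\right) \left(- \frac{7}{2}\right) \left(-3\right) = \frac{77}{2} \left(-3\right) = - \frac{231}{2}$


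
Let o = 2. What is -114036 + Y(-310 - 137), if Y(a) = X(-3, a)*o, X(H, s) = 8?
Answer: -114020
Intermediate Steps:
Y(a) = 16 (Y(a) = 8*2 = 16)
-114036 + Y(-310 - 137) = -114036 + 16 = -114020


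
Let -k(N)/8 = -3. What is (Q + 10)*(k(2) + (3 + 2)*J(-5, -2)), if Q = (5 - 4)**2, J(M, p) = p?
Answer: 154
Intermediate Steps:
k(N) = 24 (k(N) = -8*(-3) = 24)
Q = 1 (Q = 1**2 = 1)
(Q + 10)*(k(2) + (3 + 2)*J(-5, -2)) = (1 + 10)*(24 + (3 + 2)*(-2)) = 11*(24 + 5*(-2)) = 11*(24 - 10) = 11*14 = 154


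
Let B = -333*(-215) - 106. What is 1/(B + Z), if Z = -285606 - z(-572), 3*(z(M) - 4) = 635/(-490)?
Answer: -294/62951447 ≈ -4.6703e-6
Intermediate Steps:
z(M) = 1049/294 (z(M) = 4 + (635/(-490))/3 = 4 + (635*(-1/490))/3 = 4 + (⅓)*(-127/98) = 4 - 127/294 = 1049/294)
B = 71489 (B = 71595 - 106 = 71489)
Z = -83969213/294 (Z = -285606 - 1*1049/294 = -285606 - 1049/294 = -83969213/294 ≈ -2.8561e+5)
1/(B + Z) = 1/(71489 - 83969213/294) = 1/(-62951447/294) = -294/62951447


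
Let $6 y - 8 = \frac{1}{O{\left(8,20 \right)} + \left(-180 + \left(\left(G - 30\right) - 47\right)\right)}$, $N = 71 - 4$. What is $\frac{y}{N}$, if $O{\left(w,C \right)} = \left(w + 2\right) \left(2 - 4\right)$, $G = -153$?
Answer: $\frac{3439}{172860} \approx 0.019895$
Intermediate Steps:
$O{\left(w,C \right)} = -4 - 2 w$ ($O{\left(w,C \right)} = \left(2 + w\right) \left(-2\right) = -4 - 2 w$)
$N = 67$
$y = \frac{3439}{2580}$ ($y = \frac{4}{3} + \frac{1}{6 \left(\left(-4 - 16\right) - 410\right)} = \frac{4}{3} + \frac{1}{6 \left(-20 - 410\right)} = \frac{4}{3} + \frac{1}{6 \left(-430\right)} = \frac{4}{3} + \frac{1}{6} \left(- \frac{1}{430}\right) = \frac{4}{3} - \frac{1}{2580} = \frac{3439}{2580} \approx 1.3329$)
$\frac{y}{N} = \frac{3439}{2580 \cdot 67} = \frac{3439}{2580} \cdot \frac{1}{67} = \frac{3439}{172860}$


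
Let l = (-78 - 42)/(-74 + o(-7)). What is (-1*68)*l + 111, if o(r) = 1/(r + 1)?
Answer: 87/89 ≈ 0.97753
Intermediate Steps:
o(r) = 1/(1 + r)
l = 144/89 (l = (-78 - 42)/(-74 + 1/(1 - 7)) = -120/(-74 + 1/(-6)) = -120/(-74 - ⅙) = -120/(-445/6) = -120*(-6/445) = 144/89 ≈ 1.6180)
(-1*68)*l + 111 = -1*68*(144/89) + 111 = -68*144/89 + 111 = -9792/89 + 111 = 87/89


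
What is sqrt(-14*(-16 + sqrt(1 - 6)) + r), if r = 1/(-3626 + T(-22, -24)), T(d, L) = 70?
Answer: sqrt(708126727 - 44257976*I*sqrt(5))/1778 ≈ 15.003 - 1.0433*I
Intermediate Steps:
r = -1/3556 (r = 1/(-3626 + 70) = 1/(-3556) = -1/3556 ≈ -0.00028121)
sqrt(-14*(-16 + sqrt(1 - 6)) + r) = sqrt(-14*(-16 + sqrt(1 - 6)) - 1/3556) = sqrt(-14*(-16 + sqrt(-5)) - 1/3556) = sqrt(-14*(-16 + I*sqrt(5)) - 1/3556) = sqrt((224 - 14*I*sqrt(5)) - 1/3556) = sqrt(796543/3556 - 14*I*sqrt(5))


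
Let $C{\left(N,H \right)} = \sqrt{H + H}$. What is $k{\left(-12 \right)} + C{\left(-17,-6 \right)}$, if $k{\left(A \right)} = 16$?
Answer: $16 + 2 i \sqrt{3} \approx 16.0 + 3.4641 i$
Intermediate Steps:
$C{\left(N,H \right)} = \sqrt{2} \sqrt{H}$ ($C{\left(N,H \right)} = \sqrt{2 H} = \sqrt{2} \sqrt{H}$)
$k{\left(-12 \right)} + C{\left(-17,-6 \right)} = 16 + \sqrt{2} \sqrt{-6} = 16 + \sqrt{2} i \sqrt{6} = 16 + 2 i \sqrt{3}$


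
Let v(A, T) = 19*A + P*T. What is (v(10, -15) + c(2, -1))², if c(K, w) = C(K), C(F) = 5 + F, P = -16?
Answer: 190969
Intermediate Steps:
c(K, w) = 5 + K
v(A, T) = -16*T + 19*A (v(A, T) = 19*A - 16*T = -16*T + 19*A)
(v(10, -15) + c(2, -1))² = ((-16*(-15) + 19*10) + (5 + 2))² = ((240 + 190) + 7)² = (430 + 7)² = 437² = 190969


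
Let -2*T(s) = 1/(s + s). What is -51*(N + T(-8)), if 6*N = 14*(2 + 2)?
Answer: -15283/32 ≈ -477.59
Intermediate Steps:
N = 28/3 (N = (14*(2 + 2))/6 = (14*4)/6 = (1/6)*56 = 28/3 ≈ 9.3333)
T(s) = -1/(4*s) (T(s) = -1/(2*(s + s)) = -1/(2*s)/2 = -1/(4*s))
-51*(N + T(-8)) = -51*(28/3 - 1/4/(-8)) = -51*(28/3 - 1/4*(-1/8)) = -51*(28/3 + 1/32) = -51*899/96 = -15283/32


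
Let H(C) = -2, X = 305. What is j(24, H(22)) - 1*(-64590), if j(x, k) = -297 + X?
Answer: 64598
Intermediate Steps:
j(x, k) = 8 (j(x, k) = -297 + 305 = 8)
j(24, H(22)) - 1*(-64590) = 8 - 1*(-64590) = 8 + 64590 = 64598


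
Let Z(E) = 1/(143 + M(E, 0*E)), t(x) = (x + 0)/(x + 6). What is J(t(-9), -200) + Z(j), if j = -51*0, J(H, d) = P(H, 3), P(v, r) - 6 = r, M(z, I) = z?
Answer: 1288/143 ≈ 9.0070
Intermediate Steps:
P(v, r) = 6 + r
t(x) = x/(6 + x)
J(H, d) = 9 (J(H, d) = 6 + 3 = 9)
j = 0
Z(E) = 1/(143 + E)
J(t(-9), -200) + Z(j) = 9 + 1/(143 + 0) = 9 + 1/143 = 1288/143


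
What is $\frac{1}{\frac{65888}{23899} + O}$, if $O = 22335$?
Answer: $\frac{23899}{533850053} \approx 4.4767 \cdot 10^{-5}$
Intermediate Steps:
$\frac{1}{\frac{65888}{23899} + O} = \frac{1}{\frac{65888}{23899} + 22335} = \frac{1}{\frac{533850053}{23899}} = \frac{23899}{533850053}$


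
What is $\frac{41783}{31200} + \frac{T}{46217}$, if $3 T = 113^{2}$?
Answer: $\frac{6088149}{4253600} \approx 1.4313$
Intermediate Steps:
$T = \frac{12769}{3}$ ($T = \frac{113^{2}}{3} = \frac{1}{3} \cdot 12769 = \frac{12769}{3} \approx 4256.3$)
$\frac{41783}{31200} + \frac{T}{46217} = \frac{41783}{31200} + \frac{12769}{3 \cdot 46217} = 41783 \cdot \frac{1}{31200} + \frac{12769}{3} \cdot \frac{1}{46217} = \frac{41783}{31200} + \frac{113}{1227} = \frac{6088149}{4253600}$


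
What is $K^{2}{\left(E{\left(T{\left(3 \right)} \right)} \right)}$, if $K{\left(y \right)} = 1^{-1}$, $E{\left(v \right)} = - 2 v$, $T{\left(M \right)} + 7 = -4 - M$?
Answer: $1$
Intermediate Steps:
$T{\left(M \right)} = -11 - M$ ($T{\left(M \right)} = -7 - \left(4 + M\right) = -11 - M$)
$K{\left(y \right)} = 1$
$K^{2}{\left(E{\left(T{\left(3 \right)} \right)} \right)} = 1^{2} = 1$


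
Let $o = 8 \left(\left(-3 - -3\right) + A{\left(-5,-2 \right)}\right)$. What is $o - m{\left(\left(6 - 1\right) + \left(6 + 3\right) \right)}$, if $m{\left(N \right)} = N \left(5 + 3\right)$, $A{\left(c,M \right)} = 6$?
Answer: $-64$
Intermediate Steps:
$m{\left(N \right)} = 8 N$ ($m{\left(N \right)} = N 8 = 8 N$)
$o = 48$ ($o = 8 \left(\left(-3 - -3\right) + 6\right) = 8 \left(\left(-3 + 3\right) + 6\right) = 8 \left(0 + 6\right) = 8 \cdot 6 = 48$)
$o - m{\left(\left(6 - 1\right) + \left(6 + 3\right) \right)} = 48 - 8 \left(\left(6 - 1\right) + \left(6 + 3\right)\right) = 48 - 8 \left(5 + 9\right) = 48 - 8 \cdot 14 = 48 - 112 = -64$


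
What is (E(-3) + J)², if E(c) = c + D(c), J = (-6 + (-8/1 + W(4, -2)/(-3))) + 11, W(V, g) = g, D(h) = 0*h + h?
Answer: 625/9 ≈ 69.444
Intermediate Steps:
D(h) = h (D(h) = 0 + h = h)
J = -7/3 (J = (-6 + (-8/1 - 2/(-3))) + 11 = (-6 + (-8*1 - 2*(-⅓))) + 11 = (-6 + (-8 + ⅔)) + 11 = (-6 - 22/3) + 11 = -40/3 + 11 = -7/3 ≈ -2.3333)
E(c) = 2*c (E(c) = c + c = 2*c)
(E(-3) + J)² = (2*(-3) - 7/3)² = (-6 - 7/3)² = (-25/3)² = 625/9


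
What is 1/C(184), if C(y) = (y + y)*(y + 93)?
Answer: 1/101936 ≈ 9.8101e-6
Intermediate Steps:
C(y) = 2*y*(93 + y) (C(y) = (2*y)*(93 + y) = 2*y*(93 + y))
1/C(184) = 1/(2*184*(93 + 184)) = 1/(2*184*277) = 1/101936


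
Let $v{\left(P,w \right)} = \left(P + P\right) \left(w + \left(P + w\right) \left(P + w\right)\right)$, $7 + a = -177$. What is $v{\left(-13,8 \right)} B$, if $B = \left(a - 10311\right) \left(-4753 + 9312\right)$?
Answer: $41052472890$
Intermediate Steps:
$a = -184$ ($a = -7 - 177 = -184$)
$v{\left(P,w \right)} = 2 P \left(w + \left(P + w\right)^{2}\right)$
$B = -47846705$ ($B = \left(-184 - 10311\right) \left(-4753 + 9312\right) = \left(-10495\right) 4559 = -47846705$)
$v{\left(-13,8 \right)} B = 2 \left(-13\right) \left(8 + \left(-13 + 8\right)^{2}\right) \left(-47846705\right) = 2 \left(-13\right) \left(8 + \left(-5\right)^{2}\right) \left(-47846705\right) = 2 \left(-13\right) \left(8 + 25\right) \left(-47846705\right) = 2 \left(-13\right) 33 \left(-47846705\right) = \left(-858\right) \left(-47846705\right) = 41052472890$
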